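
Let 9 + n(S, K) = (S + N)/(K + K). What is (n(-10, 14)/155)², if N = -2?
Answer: 4356/1177225 ≈ 0.0037002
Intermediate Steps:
n(S, K) = -9 + (-2 + S)/(2*K) (n(S, K) = -9 + (S - 2)/(K + K) = -9 + (-2 + S)/((2*K)) = -9 + (-2 + S)*(1/(2*K)) = -9 + (-2 + S)/(2*K))
(n(-10, 14)/155)² = (((½)*(-2 - 10 - 18*14)/14)/155)² = (((½)*(1/14)*(-2 - 10 - 252))*(1/155))² = (((½)*(1/14)*(-264))*(1/155))² = (-66/7*1/155)² = (-66/1085)² = 4356/1177225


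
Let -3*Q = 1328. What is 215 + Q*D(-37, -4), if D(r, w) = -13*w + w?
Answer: -21033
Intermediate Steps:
D(r, w) = -12*w
Q = -1328/3 (Q = -1/3*1328 = -1328/3 ≈ -442.67)
215 + Q*D(-37, -4) = 215 - (-5312)*(-4) = 215 - 1328/3*48 = 215 - 21248 = -21033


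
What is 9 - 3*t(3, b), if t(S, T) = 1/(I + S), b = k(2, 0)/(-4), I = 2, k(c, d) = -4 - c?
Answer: 42/5 ≈ 8.4000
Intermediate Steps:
b = 3/2 (b = (-4 - 1*2)/(-4) = (-4 - 2)*(-¼) = -6*(-¼) = 3/2 ≈ 1.5000)
t(S, T) = 1/(2 + S)
9 - 3*t(3, b) = 9 - 3/(2 + 3) = 9 - 3/5 = 9 - 3*⅕ = 9 - ⅗ = 42/5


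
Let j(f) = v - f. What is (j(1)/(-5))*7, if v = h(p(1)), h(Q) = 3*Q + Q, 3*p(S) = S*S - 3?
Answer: 77/15 ≈ 5.1333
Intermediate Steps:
p(S) = -1 + S²/3 (p(S) = (S*S - 3)/3 = (S² - 3)/3 = (-3 + S²)/3 = -1 + S²/3)
h(Q) = 4*Q
v = -8/3 (v = 4*(-1 + (⅓)*1²) = 4*(-1 + (⅓)*1) = 4*(-1 + ⅓) = 4*(-⅔) = -8/3 ≈ -2.6667)
j(f) = -8/3 - f
(j(1)/(-5))*7 = ((-8/3 - 1*1)/(-5))*7 = ((-8/3 - 1)*(-⅕))*7 = -11/3*(-⅕)*7 = (11/15)*7 = 77/15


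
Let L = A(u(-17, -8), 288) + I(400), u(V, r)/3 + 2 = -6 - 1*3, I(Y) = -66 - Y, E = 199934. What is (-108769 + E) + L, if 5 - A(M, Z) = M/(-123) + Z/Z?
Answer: 3718812/41 ≈ 90703.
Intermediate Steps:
u(V, r) = -33 (u(V, r) = -6 + 3*(-6 - 1*3) = -6 + 3*(-6 - 3) = -6 + 3*(-9) = -6 - 27 = -33)
A(M, Z) = 4 + M/123 (A(M, Z) = 5 - (M/(-123) + Z/Z) = 5 - (M*(-1/123) + 1) = 5 - (-M/123 + 1) = 5 - (1 - M/123) = 5 + (-1 + M/123) = 4 + M/123)
L = -18953/41 (L = (4 + (1/123)*(-33)) + (-66 - 1*400) = (4 - 11/41) + (-66 - 400) = 153/41 - 466 = -18953/41 ≈ -462.27)
(-108769 + E) + L = (-108769 + 199934) - 18953/41 = 91165 - 18953/41 = 3718812/41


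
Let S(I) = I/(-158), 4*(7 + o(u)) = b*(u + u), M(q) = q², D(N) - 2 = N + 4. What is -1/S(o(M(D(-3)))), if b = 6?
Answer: 79/10 ≈ 7.9000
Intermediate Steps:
D(N) = 6 + N (D(N) = 2 + (N + 4) = 2 + (4 + N) = 6 + N)
o(u) = -7 + 3*u (o(u) = -7 + (6*(u + u))/4 = -7 + (6*(2*u))/4 = -7 + (12*u)/4 = -7 + 3*u)
S(I) = -I/158 (S(I) = I*(-1/158) = -I/158)
-1/S(o(M(D(-3)))) = -1/((-(-7 + 3*(6 - 3)²)/158)) = -1/((-(-7 + 3*3²)/158)) = -1/((-(-7 + 3*9)/158)) = -1/((-(-7 + 27)/158)) = -1/((-1/158*20)) = -1/(-10/79) = -1*(-79/10) = 79/10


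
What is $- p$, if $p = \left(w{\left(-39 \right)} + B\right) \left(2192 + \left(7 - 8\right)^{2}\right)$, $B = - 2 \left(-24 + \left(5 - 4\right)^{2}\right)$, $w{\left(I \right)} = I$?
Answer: $-15351$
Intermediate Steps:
$B = 46$ ($B = - 2 \left(-24 + 1^{2}\right) = - 2 \left(-24 + 1\right) = \left(-2\right) \left(-23\right) = 46$)
$p = 15351$ ($p = \left(-39 + 46\right) \left(2192 + \left(7 - 8\right)^{2}\right) = 7 \left(2192 + \left(-1\right)^{2}\right) = 7 \left(2192 + 1\right) = 7 \cdot 2193 = 15351$)
$- p = \left(-1\right) 15351 = -15351$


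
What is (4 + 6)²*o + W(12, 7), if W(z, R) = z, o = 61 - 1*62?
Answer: -88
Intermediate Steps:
o = -1 (o = 61 - 62 = -1)
(4 + 6)²*o + W(12, 7) = (4 + 6)²*(-1) + 12 = 10²*(-1) + 12 = 100*(-1) + 12 = -100 + 12 = -88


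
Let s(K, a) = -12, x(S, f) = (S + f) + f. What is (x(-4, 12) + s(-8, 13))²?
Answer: 64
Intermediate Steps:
x(S, f) = S + 2*f
(x(-4, 12) + s(-8, 13))² = ((-4 + 2*12) - 12)² = ((-4 + 24) - 12)² = (20 - 12)² = 8² = 64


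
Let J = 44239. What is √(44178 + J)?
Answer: √88417 ≈ 297.35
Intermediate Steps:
√(44178 + J) = √(44178 + 44239) = √88417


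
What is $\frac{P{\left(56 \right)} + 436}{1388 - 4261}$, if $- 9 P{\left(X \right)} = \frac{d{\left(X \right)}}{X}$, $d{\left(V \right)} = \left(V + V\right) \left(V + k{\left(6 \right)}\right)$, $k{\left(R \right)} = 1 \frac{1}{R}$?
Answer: $- \frac{11435}{77571} \approx -0.14741$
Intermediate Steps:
$k{\left(R \right)} = \frac{1}{R}$
$d{\left(V \right)} = 2 V \left(\frac{1}{6} + V\right)$ ($d{\left(V \right)} = \left(V + V\right) \left(V + \frac{1}{6}\right) = 2 V \left(V + \frac{1}{6}\right) = 2 V \left(\frac{1}{6} + V\right)$)
$P{\left(X \right)} = - \frac{1}{27} - \frac{2 X}{9}$ ($P{\left(X \right)} = - \frac{\frac{X \left(1 + 6 X\right)}{3} \frac{1}{X}}{9} = - \frac{\frac{1}{3} + 2 X}{9} = - \frac{1}{27} - \frac{2 X}{9}$)
$\frac{P{\left(56 \right)} + 436}{1388 - 4261} = \frac{\left(- \frac{1}{27} - \frac{112}{9}\right) + 436}{1388 - 4261} = \frac{\left(- \frac{1}{27} - \frac{112}{9}\right) + 436}{-2873} = \left(- \frac{337}{27} + 436\right) \left(- \frac{1}{2873}\right) = \frac{11435}{27} \left(- \frac{1}{2873}\right) = - \frac{11435}{77571}$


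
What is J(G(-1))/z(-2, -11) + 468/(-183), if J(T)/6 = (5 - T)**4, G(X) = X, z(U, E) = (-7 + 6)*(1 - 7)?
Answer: 78900/61 ≈ 1293.4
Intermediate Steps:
z(U, E) = 6 (z(U, E) = -1*(-6) = 6)
J(T) = 6*(5 - T)**4
J(G(-1))/z(-2, -11) + 468/(-183) = (6*(-5 - 1)**4)/6 + 468/(-183) = (6*(-6)**4)*(1/6) + 468*(-1/183) = (6*1296)*(1/6) - 156/61 = 7776*(1/6) - 156/61 = 1296 - 156/61 = 78900/61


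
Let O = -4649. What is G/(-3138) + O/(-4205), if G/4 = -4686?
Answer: 15567847/2199215 ≈ 7.0788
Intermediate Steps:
G = -18744 (G = 4*(-4686) = -18744)
G/(-3138) + O/(-4205) = -18744/(-3138) - 4649/(-4205) = -18744*(-1/3138) - 4649*(-1/4205) = 3124/523 + 4649/4205 = 15567847/2199215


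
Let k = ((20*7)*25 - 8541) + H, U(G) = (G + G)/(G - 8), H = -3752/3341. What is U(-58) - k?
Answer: 556102967/110253 ≈ 5043.9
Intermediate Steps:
H = -3752/3341 (H = -3752*1/3341 = -3752/3341 ≈ -1.1230)
U(G) = 2*G/(-8 + G) (U(G) = (2*G)/(-8 + G) = 2*G/(-8 + G))
k = -16845733/3341 (k = ((20*7)*25 - 8541) - 3752/3341 = (140*25 - 8541) - 3752/3341 = (3500 - 8541) - 3752/3341 = -5041 - 3752/3341 = -16845733/3341 ≈ -5042.1)
U(-58) - k = 2*(-58)/(-8 - 58) - 1*(-16845733/3341) = 2*(-58)/(-66) + 16845733/3341 = 2*(-58)*(-1/66) + 16845733/3341 = 58/33 + 16845733/3341 = 556102967/110253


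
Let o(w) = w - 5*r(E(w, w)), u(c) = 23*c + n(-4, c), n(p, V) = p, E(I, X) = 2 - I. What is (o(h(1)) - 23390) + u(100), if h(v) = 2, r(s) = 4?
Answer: -21112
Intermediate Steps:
u(c) = -4 + 23*c (u(c) = 23*c - 4 = -4 + 23*c)
o(w) = -20 + w (o(w) = w - 5*4 = w - 20 = -20 + w)
(o(h(1)) - 23390) + u(100) = ((-20 + 2) - 23390) + (-4 + 23*100) = (-18 - 23390) + (-4 + 2300) = -23408 + 2296 = -21112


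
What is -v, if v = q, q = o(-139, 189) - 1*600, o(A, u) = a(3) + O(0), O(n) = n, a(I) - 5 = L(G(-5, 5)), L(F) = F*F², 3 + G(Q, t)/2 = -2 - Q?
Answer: 595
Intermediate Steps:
G(Q, t) = -10 - 2*Q (G(Q, t) = -6 + 2*(-2 - Q) = -6 + (-4 - 2*Q) = -10 - 2*Q)
L(F) = F³
a(I) = 5 (a(I) = 5 + (-10 - 2*(-5))³ = 5 + (-10 + 10)³ = 5 + 0³ = 5 + 0 = 5)
o(A, u) = 5 (o(A, u) = 5 + 0 = 5)
q = -595 (q = 5 - 1*600 = 5 - 600 = -595)
v = -595
-v = -1*(-595) = 595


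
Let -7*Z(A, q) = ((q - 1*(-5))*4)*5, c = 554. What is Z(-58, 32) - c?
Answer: -4618/7 ≈ -659.71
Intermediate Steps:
Z(A, q) = -100/7 - 20*q/7 (Z(A, q) = -(q - 1*(-5))*4*5/7 = -(q + 5)*4*5/7 = -(5 + q)*4*5/7 = -(20 + 4*q)*5/7 = -(100 + 20*q)/7 = -100/7 - 20*q/7)
Z(-58, 32) - c = (-100/7 - 20/7*32) - 1*554 = (-100/7 - 640/7) - 554 = -740/7 - 554 = -4618/7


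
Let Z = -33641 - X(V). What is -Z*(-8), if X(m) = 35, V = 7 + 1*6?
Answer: -269408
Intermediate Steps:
V = 13 (V = 7 + 6 = 13)
Z = -33676 (Z = -33641 - 1*35 = -33641 - 35 = -33676)
-Z*(-8) = -(-33676)*(-8) = -1*269408 = -269408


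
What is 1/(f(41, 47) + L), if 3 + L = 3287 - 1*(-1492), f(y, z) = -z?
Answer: 1/4729 ≈ 0.00021146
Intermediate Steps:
L = 4776 (L = -3 + (3287 - 1*(-1492)) = -3 + (3287 + 1492) = -3 + 4779 = 4776)
1/(f(41, 47) + L) = 1/(-1*47 + 4776) = 1/(-47 + 4776) = 1/4729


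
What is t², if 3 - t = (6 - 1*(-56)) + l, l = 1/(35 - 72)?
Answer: 4761124/1369 ≈ 3477.8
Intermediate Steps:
l = -1/37 (l = 1/(-37) = -1/37 ≈ -0.027027)
t = -2182/37 (t = 3 - ((6 - 1*(-56)) - 1/37) = 3 - ((6 + 56) - 1/37) = 3 - (62 - 1/37) = 3 - 1*2293/37 = 3 - 2293/37 = -2182/37 ≈ -58.973)
t² = (-2182/37)² = 4761124/1369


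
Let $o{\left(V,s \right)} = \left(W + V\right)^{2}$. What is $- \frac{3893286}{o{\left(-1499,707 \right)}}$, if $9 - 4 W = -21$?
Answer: $- \frac{99192}{56677} \approx -1.7501$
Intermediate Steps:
$W = \frac{15}{2}$ ($W = \frac{9}{4} - - \frac{21}{4} = \frac{9}{4} + \frac{21}{4} = \frac{15}{2} \approx 7.5$)
$o{\left(V,s \right)} = \left(\frac{15}{2} + V\right)^{2}$
$- \frac{3893286}{o{\left(-1499,707 \right)}} = - \frac{3893286}{\frac{1}{4} \left(15 + 2 \left(-1499\right)\right)^{2}} = - \frac{3893286}{\frac{1}{4} \left(15 - 2998\right)^{2}} = - \frac{3893286}{\frac{1}{4} \left(-2983\right)^{2}} = - \frac{3893286}{\frac{1}{4} \cdot 8898289} = - \frac{3893286}{\frac{8898289}{4}} = \left(-3893286\right) \frac{4}{8898289} = - \frac{99192}{56677}$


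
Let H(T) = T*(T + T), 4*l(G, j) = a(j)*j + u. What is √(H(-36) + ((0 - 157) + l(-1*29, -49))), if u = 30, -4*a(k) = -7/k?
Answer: 3*√4343/4 ≈ 49.426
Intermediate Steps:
a(k) = 7/(4*k) (a(k) = -(-7)/(4*k) = 7/(4*k))
l(G, j) = 127/16 (l(G, j) = ((7/(4*j))*j + 30)/4 = (7/4 + 30)/4 = (¼)*(127/4) = 127/16)
H(T) = 2*T² (H(T) = T*(2*T) = 2*T²)
√(H(-36) + ((0 - 157) + l(-1*29, -49))) = √(2*(-36)² + ((0 - 157) + 127/16)) = √(2*1296 + (-157 + 127/16)) = √(2592 - 2385/16) = √(39087/16) = 3*√4343/4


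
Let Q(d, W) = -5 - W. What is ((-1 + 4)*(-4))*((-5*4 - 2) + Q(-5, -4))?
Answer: 276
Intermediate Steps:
((-1 + 4)*(-4))*((-5*4 - 2) + Q(-5, -4)) = ((-1 + 4)*(-4))*((-5*4 - 2) + (-5 - 1*(-4))) = (3*(-4))*((-20 - 2) + (-5 + 4)) = -12*(-22 - 1) = -12*(-23) = 276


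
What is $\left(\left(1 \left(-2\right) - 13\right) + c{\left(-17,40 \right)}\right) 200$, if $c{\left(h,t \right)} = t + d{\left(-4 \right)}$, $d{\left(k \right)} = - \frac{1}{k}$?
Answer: $5050$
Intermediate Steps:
$c{\left(h,t \right)} = \frac{1}{4} + t$ ($c{\left(h,t \right)} = t - \frac{1}{-4} = t - - \frac{1}{4} = t + \frac{1}{4} = \frac{1}{4} + t$)
$\left(\left(1 \left(-2\right) - 13\right) + c{\left(-17,40 \right)}\right) 200 = \left(\left(1 \left(-2\right) - 13\right) + \left(\frac{1}{4} + 40\right)\right) 200 = \left(\left(-2 - 13\right) + \frac{161}{4}\right) 200 = \left(-15 + \frac{161}{4}\right) 200 = \frac{101}{4} \cdot 200 = 5050$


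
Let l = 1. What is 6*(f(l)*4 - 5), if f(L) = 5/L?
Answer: 90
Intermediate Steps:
6*(f(l)*4 - 5) = 6*((5/1)*4 - 5) = 6*((5*1)*4 - 5) = 6*(5*4 - 5) = 6*(20 - 5) = 6*15 = 90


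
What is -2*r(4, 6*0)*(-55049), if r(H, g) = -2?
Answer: -220196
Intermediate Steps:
-2*r(4, 6*0)*(-55049) = -2*(-2)*(-55049) = 4*(-55049) = -220196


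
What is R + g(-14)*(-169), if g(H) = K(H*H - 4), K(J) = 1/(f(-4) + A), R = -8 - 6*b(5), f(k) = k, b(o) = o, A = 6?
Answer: -245/2 ≈ -122.50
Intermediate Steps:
R = -38 (R = -8 - 6*5 = -8 - 30 = -38)
K(J) = ½ (K(J) = 1/(-4 + 6) = 1/2 = ½)
g(H) = ½
R + g(-14)*(-169) = -38 + (½)*(-169) = -38 - 169/2 = -245/2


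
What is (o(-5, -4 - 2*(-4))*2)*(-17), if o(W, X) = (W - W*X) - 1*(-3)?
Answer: -612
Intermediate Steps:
o(W, X) = 3 + W - W*X (o(W, X) = (W - W*X) + 3 = 3 + W - W*X)
(o(-5, -4 - 2*(-4))*2)*(-17) = ((3 - 5 - 1*(-5)*(-4 - 2*(-4)))*2)*(-17) = ((3 - 5 - 1*(-5)*(-4 + 8))*2)*(-17) = ((3 - 5 - 1*(-5)*4)*2)*(-17) = ((3 - 5 + 20)*2)*(-17) = (18*2)*(-17) = 36*(-17) = -612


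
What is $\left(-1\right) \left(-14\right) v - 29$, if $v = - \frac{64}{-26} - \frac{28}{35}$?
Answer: $- \frac{373}{65} \approx -5.7385$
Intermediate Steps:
$v = \frac{108}{65}$ ($v = \left(-64\right) \left(- \frac{1}{26}\right) - \frac{4}{5} = \frac{32}{13} - \frac{4}{5} = \frac{108}{65} \approx 1.6615$)
$\left(-1\right) \left(-14\right) v - 29 = \left(-1\right) \left(-14\right) \frac{108}{65} - 29 = 14 \cdot \frac{108}{65} - 29 = \frac{1512}{65} - 29 = - \frac{373}{65}$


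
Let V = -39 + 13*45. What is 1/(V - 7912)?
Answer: -1/7366 ≈ -0.00013576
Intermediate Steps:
V = 546 (V = -39 + 585 = 546)
1/(V - 7912) = 1/(546 - 7912) = 1/(-7366) = -1/7366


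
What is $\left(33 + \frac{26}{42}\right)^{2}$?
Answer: $\frac{498436}{441} \approx 1130.2$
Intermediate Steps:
$\left(33 + \frac{26}{42}\right)^{2} = \left(33 + 26 \cdot \frac{1}{42}\right)^{2} = \left(33 + \frac{13}{21}\right)^{2} = \left(\frac{706}{21}\right)^{2} = \frac{498436}{441}$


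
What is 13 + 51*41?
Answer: 2104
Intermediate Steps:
13 + 51*41 = 13 + 2091 = 2104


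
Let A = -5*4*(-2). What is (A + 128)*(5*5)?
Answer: 4200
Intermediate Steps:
A = 40 (A = -20*(-2) = 40)
(A + 128)*(5*5) = (40 + 128)*(5*5) = 168*25 = 4200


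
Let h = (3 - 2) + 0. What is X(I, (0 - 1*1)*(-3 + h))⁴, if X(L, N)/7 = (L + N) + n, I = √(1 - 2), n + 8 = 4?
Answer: 2401*(2 - I)⁴ ≈ -16807.0 - 57624.0*I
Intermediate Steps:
n = -4 (n = -8 + 4 = -4)
I
h = 1 (h = 1 + 0 = 1)
X(L, N) = -28 + 7*L + 7*N (X(L, N) = 7*((L + N) - 4) = 7*(-4 + L + N) = -28 + 7*L + 7*N)
X(I, (0 - 1*1)*(-3 + h))⁴ = (-28 + 7*I + 7*((0 - 1*1)*(-3 + 1)))⁴ = (-28 + 7*I + 7*((0 - 1)*(-2)))⁴ = (-28 + 7*I + 7*(-1*(-2)))⁴ = (-28 + 7*I + 7*2)⁴ = (-28 + 7*I + 14)⁴ = (-14 + 7*I)⁴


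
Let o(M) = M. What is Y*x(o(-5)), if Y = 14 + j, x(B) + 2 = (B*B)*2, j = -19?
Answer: -240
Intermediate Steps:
x(B) = -2 + 2*B² (x(B) = -2 + (B*B)*2 = -2 + B²*2 = -2 + 2*B²)
Y = -5 (Y = 14 - 19 = -5)
Y*x(o(-5)) = -5*(-2 + 2*(-5)²) = -5*(-2 + 2*25) = -5*(-2 + 50) = -5*48 = -240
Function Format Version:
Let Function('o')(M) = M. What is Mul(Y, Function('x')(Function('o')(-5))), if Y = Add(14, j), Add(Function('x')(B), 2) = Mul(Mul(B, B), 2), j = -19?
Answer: -240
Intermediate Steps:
Function('x')(B) = Add(-2, Mul(2, Pow(B, 2))) (Function('x')(B) = Add(-2, Mul(Mul(B, B), 2)) = Add(-2, Mul(Pow(B, 2), 2)) = Add(-2, Mul(2, Pow(B, 2))))
Y = -5 (Y = Add(14, -19) = -5)
Mul(Y, Function('x')(Function('o')(-5))) = Mul(-5, Add(-2, Mul(2, Pow(-5, 2)))) = Mul(-5, Add(-2, Mul(2, 25))) = Mul(-5, Add(-2, 50)) = Mul(-5, 48) = -240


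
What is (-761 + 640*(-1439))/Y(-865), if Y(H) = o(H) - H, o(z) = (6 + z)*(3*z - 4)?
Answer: -921721/2233406 ≈ -0.41270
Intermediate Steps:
o(z) = (-4 + 3*z)*(6 + z) (o(z) = (6 + z)*(-4 + 3*z) = (-4 + 3*z)*(6 + z))
Y(H) = -24 + 3*H**2 + 13*H (Y(H) = (-24 + 3*H**2 + 14*H) - H = -24 + 3*H**2 + 13*H)
(-761 + 640*(-1439))/Y(-865) = (-761 + 640*(-1439))/(-24 + 3*(-865)**2 + 13*(-865)) = (-761 - 920960)/(-24 + 3*748225 - 11245) = -921721/(-24 + 2244675 - 11245) = -921721/2233406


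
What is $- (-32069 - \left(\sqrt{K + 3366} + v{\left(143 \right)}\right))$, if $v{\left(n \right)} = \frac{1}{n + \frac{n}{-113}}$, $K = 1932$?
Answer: $\frac{513617217}{16016} + \sqrt{5298} \approx 32142.0$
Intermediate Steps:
$v{\left(n \right)} = \frac{113}{112 n}$ ($v{\left(n \right)} = \frac{1}{n + n \left(- \frac{1}{113}\right)} = \frac{1}{n - \frac{n}{113}} = \frac{1}{\frac{112}{113} n} = \frac{113}{112 n}$)
$- (-32069 - \left(\sqrt{K + 3366} + v{\left(143 \right)}\right)) = - (-32069 - \left(\sqrt{1932 + 3366} + \frac{113}{112 \cdot 143}\right)) = - (-32069 - \left(\sqrt{5298} + \frac{113}{112} \cdot \frac{1}{143}\right)) = - (-32069 - \left(\sqrt{5298} + \frac{113}{16016}\right)) = - (-32069 - \left(\frac{113}{16016} + \sqrt{5298}\right)) = - (- \frac{513617217}{16016} - \sqrt{5298}) = \frac{513617217}{16016} + \sqrt{5298}$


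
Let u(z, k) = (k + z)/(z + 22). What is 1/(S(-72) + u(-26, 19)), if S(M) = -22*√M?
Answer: 28/557617 + 2112*I*√2/557617 ≈ 5.0214e-5 + 0.0053564*I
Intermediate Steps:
u(z, k) = (k + z)/(22 + z)
1/(S(-72) + u(-26, 19)) = 1/(-132*I*√2 + (19 - 26)/(22 - 26)) = 1/(-132*I*√2 - 7/(-4)) = 1/(-132*I*√2 - ¼*(-7)) = 1/(-132*I*√2 + 7/4) = 1/(7/4 - 132*I*√2)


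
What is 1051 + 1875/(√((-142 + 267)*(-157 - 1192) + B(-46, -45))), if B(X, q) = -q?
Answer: 1051 - 375*I*√42145/16858 ≈ 1051.0 - 4.5667*I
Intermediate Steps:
1051 + 1875/(√((-142 + 267)*(-157 - 1192) + B(-46, -45))) = 1051 + 1875/(√((-142 + 267)*(-157 - 1192) - 1*(-45))) = 1051 + 1875/(√(125*(-1349) + 45)) = 1051 + 1875/(√(-168625 + 45)) = 1051 + 1875/(√(-168580)) = 1051 + 1875/((2*I*√42145)) = 1051 + 1875*(-I*√42145/84290) = 1051 - 375*I*√42145/16858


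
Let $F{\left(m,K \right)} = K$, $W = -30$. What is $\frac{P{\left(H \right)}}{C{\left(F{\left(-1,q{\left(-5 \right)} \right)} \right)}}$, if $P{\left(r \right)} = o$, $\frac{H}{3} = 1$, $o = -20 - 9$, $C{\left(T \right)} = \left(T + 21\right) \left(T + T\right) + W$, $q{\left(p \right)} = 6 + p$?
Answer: $- \frac{29}{14} \approx -2.0714$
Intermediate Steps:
$C{\left(T \right)} = -30 + 2 T \left(21 + T\right)$ ($C{\left(T \right)} = \left(T + 21\right) \left(T + T\right) - 30 = \left(21 + T\right) 2 T - 30 = 2 T \left(21 + T\right) - 30 = -30 + 2 T \left(21 + T\right)$)
$o = -29$ ($o = -20 - 9 = -29$)
$H = 3$ ($H = 3 \cdot 1 = 3$)
$P{\left(r \right)} = -29$
$\frac{P{\left(H \right)}}{C{\left(F{\left(-1,q{\left(-5 \right)} \right)} \right)}} = - \frac{29}{-30 + 2 \left(6 - 5\right)^{2} + 42 \left(6 - 5\right)} = - \frac{29}{-30 + 2 \cdot 1^{2} + 42 \cdot 1} = - \frac{29}{-30 + 2 \cdot 1 + 42} = - \frac{29}{-30 + 2 + 42} = - \frac{29}{14}$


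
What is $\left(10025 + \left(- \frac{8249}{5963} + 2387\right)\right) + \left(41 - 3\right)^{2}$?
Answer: $\frac{82615079}{5963} \approx 13855.0$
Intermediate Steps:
$\left(10025 + \left(- \frac{8249}{5963} + 2387\right)\right) + \left(41 - 3\right)^{2} = \left(10025 + \left(\left(-8249\right) \frac{1}{5963} + 2387\right)\right) + 38^{2} = \left(10025 + \left(- \frac{8249}{5963} + 2387\right)\right) + 1444 = \left(10025 + \frac{14225432}{5963}\right) + 1444 = \frac{74004507}{5963} + 1444 = \frac{82615079}{5963}$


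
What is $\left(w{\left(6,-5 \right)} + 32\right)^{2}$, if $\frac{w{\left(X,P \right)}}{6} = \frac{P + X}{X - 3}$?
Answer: $1156$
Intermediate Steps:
$w{\left(X,P \right)} = \frac{6 \left(P + X\right)}{-3 + X}$ ($w{\left(X,P \right)} = 6 \frac{P + X}{X - 3} = 6 \frac{P + X}{-3 + X} = \frac{6 \left(P + X\right)}{-3 + X}$)
$\left(w{\left(6,-5 \right)} + 32\right)^{2} = \left(\frac{6 \left(-5 + 6\right)}{-3 + 6} + 32\right)^{2} = \left(6 \cdot \frac{1}{3} \cdot 1 + 32\right)^{2} = \left(2 + 32\right)^{2} = 34^{2} = 1156$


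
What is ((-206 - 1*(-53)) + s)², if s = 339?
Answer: 34596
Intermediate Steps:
((-206 - 1*(-53)) + s)² = ((-206 - 1*(-53)) + 339)² = ((-206 + 53) + 339)² = (-153 + 339)² = 186² = 34596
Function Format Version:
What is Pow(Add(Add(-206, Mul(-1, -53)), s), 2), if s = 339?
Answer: 34596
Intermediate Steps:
Pow(Add(Add(-206, Mul(-1, -53)), s), 2) = Pow(Add(Add(-206, Mul(-1, -53)), 339), 2) = Pow(Add(Add(-206, 53), 339), 2) = Pow(Add(-153, 339), 2) = Pow(186, 2) = 34596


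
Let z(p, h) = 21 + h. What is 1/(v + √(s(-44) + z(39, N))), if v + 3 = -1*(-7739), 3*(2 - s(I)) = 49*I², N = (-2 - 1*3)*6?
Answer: 23208/179631973 - I*√284655/179631973 ≈ 0.0001292 - 2.9701e-6*I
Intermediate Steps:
N = -30 (N = (-2 - 3)*6 = -5*6 = -30)
s(I) = 2 - 49*I²/3
v = 7736 (v = -3 - 1*(-7739) = -3 + 7739 = 7736)
1/(v + √(s(-44) + z(39, N))) = 1/(7736 + √((2 - 49/3*(-44)²) + (21 - 30))) = 1/(7736 + √((2 - 49/3*1936) - 9)) = 1/(7736 + √((2 - 94864/3) - 9)) = 1/(7736 + √(-94858/3 - 9)) = 1/(7736 + √(-94885/3)) = 1/(7736 + I*√284655/3)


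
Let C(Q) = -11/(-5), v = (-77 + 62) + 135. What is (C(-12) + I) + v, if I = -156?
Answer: -169/5 ≈ -33.800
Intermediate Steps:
v = 120 (v = -15 + 135 = 120)
C(Q) = 11/5 (C(Q) = -11*(-⅕) = 11/5)
(C(-12) + I) + v = (11/5 - 156) + 120 = -769/5 + 120 = -169/5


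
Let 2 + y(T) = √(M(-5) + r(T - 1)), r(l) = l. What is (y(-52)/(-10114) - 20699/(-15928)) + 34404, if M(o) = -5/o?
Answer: 2771274504755/80547896 - I*√13/5057 ≈ 34405.0 - 0.00071298*I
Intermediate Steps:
y(T) = -2 + √T (y(T) = -2 + √(-5/(-5) + (T - 1)) = -2 + √(-5*(-⅕) + (-1 + T)) = -2 + √(1 + (-1 + T)) = -2 + √T)
(y(-52)/(-10114) - 20699/(-15928)) + 34404 = ((-2 + √(-52))/(-10114) - 20699/(-15928)) + 34404 = ((-2 + 2*I*√13)*(-1/10114) - 20699*(-1/15928)) + 34404 = ((1/5057 - I*√13/5057) + 20699/15928) + 34404 = (104690771/80547896 - I*√13/5057) + 34404 = 2771274504755/80547896 - I*√13/5057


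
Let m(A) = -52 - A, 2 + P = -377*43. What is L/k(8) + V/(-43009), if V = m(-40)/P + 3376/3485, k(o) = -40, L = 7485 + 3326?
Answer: -5254379168223103/19440861085960 ≈ -270.27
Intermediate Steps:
P = -16213 (P = -2 - 377*43 = -2 - 16211 = -16213)
L = 10811
V = 54776908/56502305 (V = (-52 - 1*(-40))/(-16213) + 3376/3485 = (-52 + 40)*(-1/16213) + 3376*(1/3485) = -12*(-1/16213) + 3376/3485 = 12/16213 + 3376/3485 = 54776908/56502305 ≈ 0.96946)
L/k(8) + V/(-43009) = 10811/(-40) + (54776908/56502305)/(-43009) = 10811*(-1/40) + (54776908/56502305)*(-1/43009) = -10811/40 - 54776908/2430107635745 = -5254379168223103/19440861085960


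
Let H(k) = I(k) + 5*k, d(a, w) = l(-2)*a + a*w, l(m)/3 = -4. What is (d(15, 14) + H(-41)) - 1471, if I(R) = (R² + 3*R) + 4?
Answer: -84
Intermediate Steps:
I(R) = 4 + R² + 3*R
l(m) = -12 (l(m) = 3*(-4) = -12)
d(a, w) = -12*a + a*w
H(k) = 4 + k² + 8*k (H(k) = (4 + k² + 3*k) + 5*k = 4 + k² + 8*k)
(d(15, 14) + H(-41)) - 1471 = (15*(-12 + 14) + (4 + (-41)² + 8*(-41))) - 1471 = (15*2 + (4 + 1681 - 328)) - 1471 = (30 + 1357) - 1471 = 1387 - 1471 = -84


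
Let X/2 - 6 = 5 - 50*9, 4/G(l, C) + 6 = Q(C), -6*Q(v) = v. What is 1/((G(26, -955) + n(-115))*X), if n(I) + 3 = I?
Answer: 919/95191004 ≈ 9.6543e-6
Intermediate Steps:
Q(v) = -v/6
G(l, C) = 4/(-6 - C/6)
n(I) = -3 + I
X = -878 (X = 12 + 2*(5 - 50*9) = 12 + 2*(5 - 450) = 12 + 2*(-445) = 12 - 890 = -878)
1/((G(26, -955) + n(-115))*X) = 1/(-24/(36 - 955) + (-3 - 115)*(-878)) = -1/878/(-24/(-919) - 118) = -1/878/(-24*(-1/919) - 118) = -1/878/(24/919 - 118) = -1/878/(-108418/919) = -919/108418*(-1/878) = 919/95191004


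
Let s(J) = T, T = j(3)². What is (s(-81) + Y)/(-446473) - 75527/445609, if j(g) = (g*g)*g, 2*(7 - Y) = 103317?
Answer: -22058483937/397904774114 ≈ -0.055437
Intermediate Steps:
Y = -103303/2 (Y = 7 - ½*103317 = 7 - 103317/2 = -103303/2 ≈ -51652.)
j(g) = g³ (j(g) = g²*g = g³)
T = 729 (T = (3³)² = 27² = 729)
s(J) = 729
(s(-81) + Y)/(-446473) - 75527/445609 = (729 - 103303/2)/(-446473) - 75527/445609 = -101845/2*(-1/446473) - 75527*1/445609 = 101845/892946 - 75527/445609 = -22058483937/397904774114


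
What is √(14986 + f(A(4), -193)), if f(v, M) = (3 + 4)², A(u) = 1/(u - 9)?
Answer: √15035 ≈ 122.62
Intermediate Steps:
A(u) = 1/(-9 + u)
f(v, M) = 49 (f(v, M) = 7² = 49)
√(14986 + f(A(4), -193)) = √(14986 + 49) = √15035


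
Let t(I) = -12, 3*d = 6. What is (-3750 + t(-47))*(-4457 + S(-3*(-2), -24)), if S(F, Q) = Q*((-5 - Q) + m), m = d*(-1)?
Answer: 18302130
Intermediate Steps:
d = 2 (d = (⅓)*6 = 2)
m = -2 (m = 2*(-1) = -2)
S(F, Q) = Q*(-7 - Q) (S(F, Q) = Q*((-5 - Q) - 2) = Q*(-7 - Q))
(-3750 + t(-47))*(-4457 + S(-3*(-2), -24)) = (-3750 - 12)*(-4457 - 1*(-24)*(7 - 24)) = -3762*(-4457 - 1*(-24)*(-17)) = -3762*(-4457 - 408) = -3762*(-4865) = 18302130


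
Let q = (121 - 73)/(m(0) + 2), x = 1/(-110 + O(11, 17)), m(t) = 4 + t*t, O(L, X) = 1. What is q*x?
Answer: -8/109 ≈ -0.073395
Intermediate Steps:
m(t) = 4 + t²
x = -1/109 (x = 1/(-110 + 1) = 1/(-109) = -1/109 ≈ -0.0091743)
q = 8 (q = (121 - 73)/((4 + 0²) + 2) = 48/((4 + 0) + 2) = 48/(4 + 2) = 48/6 = 48*(⅙) = 8)
q*x = 8*(-1/109) = -8/109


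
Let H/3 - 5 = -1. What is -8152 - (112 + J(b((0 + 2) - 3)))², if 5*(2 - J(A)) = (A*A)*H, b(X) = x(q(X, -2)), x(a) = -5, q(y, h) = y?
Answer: -11068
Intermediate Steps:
H = 12 (H = 15 + 3*(-1) = 15 - 3 = 12)
b(X) = -5
J(A) = 2 - 12*A²/5 (J(A) = 2 - A*A*12/5 = 2 - A²*12/5 = 2 - 12*A²/5)
-8152 - (112 + J(b((0 + 2) - 3)))² = -8152 - (112 + (2 - 12/5*(-5)²))² = -8152 - (112 + (2 - 12/5*25))² = -8152 - (112 + (2 - 60))² = -8152 - (112 - 58)² = -8152 - 1*54² = -8152 - 1*2916 = -8152 - 2916 = -11068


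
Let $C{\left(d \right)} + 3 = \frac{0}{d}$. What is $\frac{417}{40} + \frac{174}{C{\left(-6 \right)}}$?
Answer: $- \frac{1903}{40} \approx -47.575$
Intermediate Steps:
$C{\left(d \right)} = -3$ ($C{\left(d \right)} = -3 + \frac{0}{d} = -3 + 0 = -3$)
$\frac{417}{40} + \frac{174}{C{\left(-6 \right)}} = \frac{417}{40} + \frac{174}{-3} = 417 \cdot \frac{1}{40} + 174 \left(- \frac{1}{3}\right) = \frac{417}{40} - 58 = - \frac{1903}{40}$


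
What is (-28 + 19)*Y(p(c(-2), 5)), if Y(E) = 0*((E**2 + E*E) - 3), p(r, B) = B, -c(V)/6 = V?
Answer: 0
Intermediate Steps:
c(V) = -6*V
Y(E) = 0 (Y(E) = 0*((E**2 + E**2) - 3) = 0*(2*E**2 - 3) = 0*(-3 + 2*E**2) = 0)
(-28 + 19)*Y(p(c(-2), 5)) = (-28 + 19)*0 = -9*0 = 0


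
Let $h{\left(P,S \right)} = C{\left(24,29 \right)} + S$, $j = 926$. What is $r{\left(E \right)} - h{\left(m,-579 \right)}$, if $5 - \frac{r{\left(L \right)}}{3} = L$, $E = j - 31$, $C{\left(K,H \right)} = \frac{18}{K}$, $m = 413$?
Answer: $- \frac{8367}{4} \approx -2091.8$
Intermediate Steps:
$E = 895$ ($E = 926 - 31 = 895$)
$h{\left(P,S \right)} = \frac{3}{4} + S$ ($h{\left(P,S \right)} = \frac{18}{24} + S = 18 \cdot \frac{1}{24} + S = \frac{3}{4} + S$)
$r{\left(L \right)} = 15 - 3 L$
$r{\left(E \right)} - h{\left(m,-579 \right)} = \left(15 - 2685\right) - \left(\frac{3}{4} - 579\right) = \left(15 - 2685\right) - - \frac{2313}{4} = -2670 + \frac{2313}{4} = - \frac{8367}{4}$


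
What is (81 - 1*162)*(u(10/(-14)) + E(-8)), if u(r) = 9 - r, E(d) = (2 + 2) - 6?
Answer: -4374/7 ≈ -624.86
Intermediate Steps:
E(d) = -2 (E(d) = 4 - 6 = -2)
(81 - 1*162)*(u(10/(-14)) + E(-8)) = (81 - 1*162)*((9 - 10/(-14)) - 2) = (81 - 162)*((9 - 10*(-1)/14) - 2) = -81*((9 - 1*(-5/7)) - 2) = -81*((9 + 5/7) - 2) = -81*(68/7 - 2) = -81*54/7 = -4374/7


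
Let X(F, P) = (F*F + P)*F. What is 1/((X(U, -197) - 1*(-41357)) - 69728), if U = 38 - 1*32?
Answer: -1/29337 ≈ -3.4087e-5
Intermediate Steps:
U = 6 (U = 38 - 32 = 6)
X(F, P) = F*(P + F²) (X(F, P) = (F² + P)*F = (P + F²)*F = F*(P + F²))
1/((X(U, -197) - 1*(-41357)) - 69728) = 1/((6*(-197 + 6²) - 1*(-41357)) - 69728) = 1/((6*(-197 + 36) + 41357) - 69728) = 1/((6*(-161) + 41357) - 69728) = 1/((-966 + 41357) - 69728) = 1/(40391 - 69728) = 1/(-29337) = -1/29337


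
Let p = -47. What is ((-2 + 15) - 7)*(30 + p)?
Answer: -102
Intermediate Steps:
((-2 + 15) - 7)*(30 + p) = ((-2 + 15) - 7)*(30 - 47) = (13 - 7)*(-17) = 6*(-17) = -102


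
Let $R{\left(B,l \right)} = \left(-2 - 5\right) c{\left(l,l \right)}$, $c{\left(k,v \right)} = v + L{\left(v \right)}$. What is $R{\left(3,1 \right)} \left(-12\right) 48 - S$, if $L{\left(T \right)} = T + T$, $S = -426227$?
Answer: $438323$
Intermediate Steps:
$L{\left(T \right)} = 2 T$
$c{\left(k,v \right)} = 3 v$ ($c{\left(k,v \right)} = v + 2 v = 3 v$)
$R{\left(B,l \right)} = - 21 l$ ($R{\left(B,l \right)} = \left(-2 - 5\right) 3 l = - 7 \cdot 3 l = - 21 l$)
$R{\left(3,1 \right)} \left(-12\right) 48 - S = \left(-21\right) 1 \left(-12\right) 48 - -426227 = \left(-21\right) \left(-12\right) 48 + 426227 = 252 \cdot 48 + 426227 = 12096 + 426227 = 438323$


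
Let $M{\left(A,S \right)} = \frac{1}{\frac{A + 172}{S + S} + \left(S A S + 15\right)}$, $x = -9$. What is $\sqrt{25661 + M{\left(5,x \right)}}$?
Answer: $\frac{\sqrt{155416400147}}{2461} \approx 160.19$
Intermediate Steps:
$M{\left(A,S \right)} = \frac{1}{15 + A S^{2} + \frac{172 + A}{2 S}}$ ($M{\left(A,S \right)} = \frac{1}{\frac{172 + A}{2 S} + \left(A S S + 15\right)} = \frac{1}{\left(172 + A\right) \frac{1}{2 S} + \left(A S^{2} + 15\right)} = \frac{1}{\frac{172 + A}{2 S} + \left(15 + A S^{2}\right)} = \frac{1}{15 + A S^{2} + \frac{172 + A}{2 S}}$)
$\sqrt{25661 + M{\left(5,x \right)}} = \sqrt{25661 + 2 \left(-9\right) \frac{1}{172 + 5 + 30 \left(-9\right) + 2 \cdot 5 \left(-9\right)^{3}}} = \sqrt{25661 + 2 \left(-9\right) \frac{1}{172 + 5 - 270 + 2 \cdot 5 \left(-729\right)}} = \sqrt{25661 + 2 \left(-9\right) \frac{1}{172 + 5 - 270 - 7290}} = \sqrt{25661 + 2 \left(-9\right) \frac{1}{-7383}} = \sqrt{25661 + 2 \left(-9\right) \left(- \frac{1}{7383}\right)} = \sqrt{25661 + \frac{6}{2461}} = \sqrt{\frac{63151727}{2461}} = \frac{\sqrt{155416400147}}{2461}$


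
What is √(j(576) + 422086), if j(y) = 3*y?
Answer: 19*√1174 ≈ 651.01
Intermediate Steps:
√(j(576) + 422086) = √(3*576 + 422086) = √(1728 + 422086) = √423814 = 19*√1174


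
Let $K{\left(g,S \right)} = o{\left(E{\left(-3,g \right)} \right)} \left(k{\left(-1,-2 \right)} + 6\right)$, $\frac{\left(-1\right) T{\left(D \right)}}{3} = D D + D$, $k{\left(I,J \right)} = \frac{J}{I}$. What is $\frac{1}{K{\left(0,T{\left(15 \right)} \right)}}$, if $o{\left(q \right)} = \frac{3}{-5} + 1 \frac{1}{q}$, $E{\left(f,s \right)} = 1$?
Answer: $\frac{5}{16} \approx 0.3125$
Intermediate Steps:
$o{\left(q \right)} = - \frac{3}{5} + \frac{1}{q}$ ($o{\left(q \right)} = 3 \left(- \frac{1}{5}\right) + \frac{1}{q} = - \frac{3}{5} + \frac{1}{q}$)
$T{\left(D \right)} = - 3 D - 3 D^{2}$ ($T{\left(D \right)} = - 3 \left(D D + D\right) = - 3 \left(D^{2} + D\right) = - 3 \left(D + D^{2}\right) = - 3 D - 3 D^{2}$)
$K{\left(g,S \right)} = \frac{16}{5}$ ($K{\left(g,S \right)} = \left(- \frac{3}{5} + 1^{-1}\right) \left(- \frac{2}{-1} + 6\right) = \left(- \frac{3}{5} + 1\right) \left(\left(-2\right) \left(-1\right) + 6\right) = \frac{2 \left(2 + 6\right)}{5} = \frac{2}{5} \cdot 8 = \frac{16}{5}$)
$\frac{1}{K{\left(0,T{\left(15 \right)} \right)}} = \frac{1}{\frac{16}{5}} = \frac{5}{16}$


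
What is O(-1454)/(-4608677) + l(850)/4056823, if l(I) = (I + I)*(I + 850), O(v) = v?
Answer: 13324975150642/18696586853171 ≈ 0.71270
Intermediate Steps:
l(I) = 2*I*(850 + I) (l(I) = (2*I)*(850 + I) = 2*I*(850 + I))
O(-1454)/(-4608677) + l(850)/4056823 = -1454/(-4608677) + (2*850*(850 + 850))/4056823 = -1454*(-1/4608677) + (2*850*1700)*(1/4056823) = 1454/4608677 + 2890000*(1/4056823) = 1454/4608677 + 2890000/4056823 = 13324975150642/18696586853171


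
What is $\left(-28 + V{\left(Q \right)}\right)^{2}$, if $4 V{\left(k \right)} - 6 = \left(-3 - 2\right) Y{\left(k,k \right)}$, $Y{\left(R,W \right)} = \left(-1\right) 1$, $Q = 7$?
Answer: $\frac{10201}{16} \approx 637.56$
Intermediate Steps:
$Y{\left(R,W \right)} = -1$
$V{\left(k \right)} = \frac{11}{4}$ ($V{\left(k \right)} = \frac{3}{2} + \frac{\left(-3 - 2\right) \left(-1\right)}{4} = \frac{3}{2} + \frac{\left(-5\right) \left(-1\right)}{4} = \frac{3}{2} + \frac{1}{4} \cdot 5 = \frac{3}{2} + \frac{5}{4} = \frac{11}{4}$)
$\left(-28 + V{\left(Q \right)}\right)^{2} = \left(-28 + \frac{11}{4}\right)^{2} = \left(- \frac{101}{4}\right)^{2} = \frac{10201}{16}$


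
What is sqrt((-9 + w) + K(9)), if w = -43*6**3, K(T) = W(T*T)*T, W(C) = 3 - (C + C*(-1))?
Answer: 3*I*sqrt(1030) ≈ 96.281*I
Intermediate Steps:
W(C) = 3 (W(C) = 3 - (C - C) = 3 - 1*0 = 3 + 0 = 3)
K(T) = 3*T
w = -9288 (w = -43*216 = -9288)
sqrt((-9 + w) + K(9)) = sqrt((-9 - 9288) + 3*9) = sqrt(-9297 + 27) = sqrt(-9270) = 3*I*sqrt(1030)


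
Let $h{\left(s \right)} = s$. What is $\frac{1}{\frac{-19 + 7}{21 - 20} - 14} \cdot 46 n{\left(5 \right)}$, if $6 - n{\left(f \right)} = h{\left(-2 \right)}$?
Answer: $- \frac{184}{13} \approx -14.154$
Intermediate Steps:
$n{\left(f \right)} = 8$ ($n{\left(f \right)} = 6 - -2 = 6 + 2 = 8$)
$\frac{1}{\frac{-19 + 7}{21 - 20} - 14} \cdot 46 n{\left(5 \right)} = \frac{1}{\frac{-19 + 7}{21 - 20} - 14} \cdot 46 \cdot 8 = \frac{1}{- \frac{12}{1} - 14} \cdot 46 \cdot 8 = \frac{1}{\left(-12\right) 1 - 14} \cdot 46 \cdot 8 = \frac{1}{-12 - 14} \cdot 46 \cdot 8 = \frac{1}{-26} \cdot 46 \cdot 8 = \left(- \frac{1}{26}\right) 46 \cdot 8 = \left(- \frac{23}{13}\right) 8 = - \frac{184}{13}$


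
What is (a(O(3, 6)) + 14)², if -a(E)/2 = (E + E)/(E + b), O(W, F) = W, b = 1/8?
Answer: 64516/625 ≈ 103.23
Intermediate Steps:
b = ⅛ ≈ 0.12500
a(E) = -4*E/(⅛ + E) (a(E) = -2*(E + E)/(E + ⅛) = -2*2*E/(⅛ + E) = -4*E/(⅛ + E))
(a(O(3, 6)) + 14)² = (-32*3/(1 + 8*3) + 14)² = (-32*3/(1 + 24) + 14)² = (-32*3/25 + 14)² = (-32*3*1/25 + 14)² = (-96/25 + 14)² = (254/25)² = 64516/625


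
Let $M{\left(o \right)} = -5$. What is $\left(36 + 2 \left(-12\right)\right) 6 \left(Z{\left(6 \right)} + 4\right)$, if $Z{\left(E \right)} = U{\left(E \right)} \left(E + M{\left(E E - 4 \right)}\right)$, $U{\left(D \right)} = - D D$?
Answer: $-2304$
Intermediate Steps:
$U{\left(D \right)} = - D^{2}$
$Z{\left(E \right)} = - E^{2} \left(-5 + E\right)$ ($Z{\left(E \right)} = - E^{2} \left(E - 5\right) = - E^{2} \left(-5 + E\right)$)
$\left(36 + 2 \left(-12\right)\right) 6 \left(Z{\left(6 \right)} + 4\right) = \left(36 + 2 \left(-12\right)\right) 6 \left(6^{2} \left(5 - 6\right) + 4\right) = \left(36 - 24\right) 6 \left(36 \left(5 - 6\right) + 4\right) = 12 \cdot 6 \left(36 \left(-1\right) + 4\right) = 12 \cdot 6 \left(-36 + 4\right) = 12 \cdot 6 \left(-32\right) = 12 \left(-192\right) = -2304$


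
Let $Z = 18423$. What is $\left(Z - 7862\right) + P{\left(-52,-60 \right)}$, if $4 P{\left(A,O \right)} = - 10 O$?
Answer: $10711$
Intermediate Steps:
$P{\left(A,O \right)} = - \frac{5 O}{2}$ ($P{\left(A,O \right)} = \frac{\left(-10\right) O}{4} = - \frac{5 O}{2}$)
$\left(Z - 7862\right) + P{\left(-52,-60 \right)} = \left(18423 - 7862\right) - -150 = 10561 + 150 = 10711$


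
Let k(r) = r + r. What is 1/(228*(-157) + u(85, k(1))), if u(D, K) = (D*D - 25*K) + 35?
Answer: -1/28586 ≈ -3.4982e-5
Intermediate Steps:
k(r) = 2*r
u(D, K) = 35 + D² - 25*K (u(D, K) = (D² - 25*K) + 35 = 35 + D² - 25*K)
1/(228*(-157) + u(85, k(1))) = 1/(228*(-157) + (35 + 85² - 50)) = 1/(-35796 + (35 + 7225 - 25*2)) = 1/(-35796 + (35 + 7225 - 50)) = 1/(-35796 + 7210) = 1/(-28586) = -1/28586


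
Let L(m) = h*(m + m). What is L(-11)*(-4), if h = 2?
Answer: 176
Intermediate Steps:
L(m) = 4*m (L(m) = 2*(m + m) = 2*(2*m) = 4*m)
L(-11)*(-4) = (4*(-11))*(-4) = -44*(-4) = 176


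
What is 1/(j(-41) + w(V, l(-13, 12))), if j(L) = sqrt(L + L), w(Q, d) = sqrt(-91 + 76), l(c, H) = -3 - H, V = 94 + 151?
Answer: -I/(sqrt(15) + sqrt(82)) ≈ -0.077349*I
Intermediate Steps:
V = 245
w(Q, d) = I*sqrt(15) (w(Q, d) = sqrt(-15) = I*sqrt(15))
j(L) = sqrt(2)*sqrt(L) (j(L) = sqrt(2*L) = sqrt(2)*sqrt(L))
1/(j(-41) + w(V, l(-13, 12))) = 1/(sqrt(2)*sqrt(-41) + I*sqrt(15)) = 1/(sqrt(2)*(I*sqrt(41)) + I*sqrt(15)) = 1/(I*sqrt(82) + I*sqrt(15)) = 1/(I*sqrt(15) + I*sqrt(82))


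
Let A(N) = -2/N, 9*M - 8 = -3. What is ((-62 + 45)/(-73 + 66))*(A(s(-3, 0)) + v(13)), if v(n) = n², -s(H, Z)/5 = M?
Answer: 72131/175 ≈ 412.18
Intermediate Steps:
M = 5/9 (M = 8/9 + (⅑)*(-3) = 8/9 - ⅓ = 5/9 ≈ 0.55556)
s(H, Z) = -25/9 (s(H, Z) = -5*5/9 = -25/9)
((-62 + 45)/(-73 + 66))*(A(s(-3, 0)) + v(13)) = ((-62 + 45)/(-73 + 66))*(-2/(-25/9) + 13²) = (-17/(-7))*(-2*(-9/25) + 169) = (-17*(-⅐))*(18/25 + 169) = (17/7)*(4243/25) = 72131/175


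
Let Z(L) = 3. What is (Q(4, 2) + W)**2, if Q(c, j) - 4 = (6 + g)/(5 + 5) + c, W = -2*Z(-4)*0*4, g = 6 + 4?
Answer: 2304/25 ≈ 92.160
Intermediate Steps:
g = 10
W = 0 (W = -2*3*0*4 = -0*4 = -2*0 = 0)
Q(c, j) = 28/5 + c (Q(c, j) = 4 + ((6 + 10)/(5 + 5) + c) = 4 + (16/10 + c) = 4 + (16*(1/10) + c) = 4 + (8/5 + c) = 28/5 + c)
(Q(4, 2) + W)**2 = ((28/5 + 4) + 0)**2 = (48/5 + 0)**2 = (48/5)**2 = 2304/25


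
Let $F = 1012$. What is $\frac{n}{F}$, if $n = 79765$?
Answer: $\frac{79765}{1012} \approx 78.819$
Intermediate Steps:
$\frac{n}{F} = \frac{79765}{1012}$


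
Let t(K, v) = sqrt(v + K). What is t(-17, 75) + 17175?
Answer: 17175 + sqrt(58) ≈ 17183.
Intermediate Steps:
t(K, v) = sqrt(K + v)
t(-17, 75) + 17175 = sqrt(-17 + 75) + 17175 = sqrt(58) + 17175 = 17175 + sqrt(58)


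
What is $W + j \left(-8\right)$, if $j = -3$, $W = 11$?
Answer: $35$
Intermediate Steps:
$W + j \left(-8\right) = 11 - -24 = 11 + 24 = 35$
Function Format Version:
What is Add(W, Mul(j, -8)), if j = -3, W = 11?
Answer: 35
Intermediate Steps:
Add(W, Mul(j, -8)) = Add(11, Mul(-3, -8)) = Add(11, 24) = 35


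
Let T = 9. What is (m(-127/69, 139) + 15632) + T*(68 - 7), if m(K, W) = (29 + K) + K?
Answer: 1118236/69 ≈ 16206.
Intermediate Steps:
m(K, W) = 29 + 2*K
(m(-127/69, 139) + 15632) + T*(68 - 7) = ((29 + 2*(-127/69)) + 15632) + 9*(68 - 7) = ((29 + 2*(-127*1/69)) + 15632) + 9*61 = ((29 + 2*(-127/69)) + 15632) + 549 = ((29 - 254/69) + 15632) + 549 = (1747/69 + 15632) + 549 = 1080355/69 + 549 = 1118236/69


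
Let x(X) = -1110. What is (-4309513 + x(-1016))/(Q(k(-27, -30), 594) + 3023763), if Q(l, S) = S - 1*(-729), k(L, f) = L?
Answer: -4310623/3025086 ≈ -1.4250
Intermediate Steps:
Q(l, S) = 729 + S (Q(l, S) = S + 729 = 729 + S)
(-4309513 + x(-1016))/(Q(k(-27, -30), 594) + 3023763) = (-4309513 - 1110)/((729 + 594) + 3023763) = -4310623/(1323 + 3023763) = -4310623/3025086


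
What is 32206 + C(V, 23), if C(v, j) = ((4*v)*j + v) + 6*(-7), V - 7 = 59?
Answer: 38302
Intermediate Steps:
V = 66 (V = 7 + 59 = 66)
C(v, j) = -42 + v + 4*j*v (C(v, j) = (4*j*v + v) - 42 = (v + 4*j*v) - 42 = -42 + v + 4*j*v)
32206 + C(V, 23) = 32206 + (-42 + 66 + 4*23*66) = 32206 + (-42 + 66 + 6072) = 32206 + 6096 = 38302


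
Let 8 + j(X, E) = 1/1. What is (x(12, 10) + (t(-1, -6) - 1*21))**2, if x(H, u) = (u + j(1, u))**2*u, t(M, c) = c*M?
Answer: 5625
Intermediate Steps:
j(X, E) = -7 (j(X, E) = -8 + 1/1 = -8 + 1 = -7)
t(M, c) = M*c
x(H, u) = u*(-7 + u)**2 (x(H, u) = (u - 7)**2*u = (-7 + u)**2*u = u*(-7 + u)**2)
(x(12, 10) + (t(-1, -6) - 1*21))**2 = (10*(-7 + 10)**2 + (-1*(-6) - 1*21))**2 = (10*3**2 + (6 - 21))**2 = (10*9 - 15)**2 = (90 - 15)**2 = 75**2 = 5625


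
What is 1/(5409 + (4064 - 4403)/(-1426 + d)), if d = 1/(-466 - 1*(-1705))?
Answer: 1766813/9557111538 ≈ 0.00018487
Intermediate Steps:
d = 1/1239 (d = 1/(-466 + 1705) = 1/1239 ≈ 0.00080710)
1/(5409 + (4064 - 4403)/(-1426 + d)) = 1/(5409 + (4064 - 4403)/(-1426 + 1/1239)) = 1/(5409 - 339/(-1766813/1239)) = 1/(5409 - 339*(-1239/1766813)) = 1/(5409 + 420021/1766813) = 1/(9557111538/1766813) = 1766813/9557111538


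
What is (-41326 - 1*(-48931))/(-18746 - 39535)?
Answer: -2535/19427 ≈ -0.13049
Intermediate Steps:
(-41326 - 1*(-48931))/(-18746 - 39535) = (-41326 + 48931)/(-58281) = 7605*(-1/58281) = -2535/19427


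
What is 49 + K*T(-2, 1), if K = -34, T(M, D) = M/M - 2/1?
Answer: 83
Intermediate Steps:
T(M, D) = -1 (T(M, D) = 1 - 2*1 = 1 - 2 = -1)
49 + K*T(-2, 1) = 49 - 34*(-1) = 49 + 34 = 83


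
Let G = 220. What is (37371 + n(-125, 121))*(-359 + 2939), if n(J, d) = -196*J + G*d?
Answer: 228306780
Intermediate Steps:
n(J, d) = -196*J + 220*d
(37371 + n(-125, 121))*(-359 + 2939) = (37371 + (-196*(-125) + 220*121))*(-359 + 2939) = (37371 + (24500 + 26620))*2580 = (37371 + 51120)*2580 = 88491*2580 = 228306780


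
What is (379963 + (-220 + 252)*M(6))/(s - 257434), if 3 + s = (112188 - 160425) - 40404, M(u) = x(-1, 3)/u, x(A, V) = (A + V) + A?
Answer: -1139905/1038234 ≈ -1.0979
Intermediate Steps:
x(A, V) = V + 2*A
M(u) = 1/u (M(u) = (3 + 2*(-1))/u = (3 - 2)/u = 1/u)
s = -88644 (s = -3 + ((112188 - 160425) - 40404) = -3 + (-48237 - 40404) = -3 - 88641 = -88644)
(379963 + (-220 + 252)*M(6))/(s - 257434) = (379963 + (-220 + 252)/6)/(-88644 - 257434) = (379963 + 32*(1/6))/(-346078) = (379963 + 16/3)*(-1/346078) = (1139905/3)*(-1/346078) = -1139905/1038234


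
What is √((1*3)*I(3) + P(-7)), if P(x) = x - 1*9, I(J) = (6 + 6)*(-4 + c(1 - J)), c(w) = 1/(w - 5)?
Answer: 34*I*√7/7 ≈ 12.851*I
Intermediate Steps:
c(w) = 1/(-5 + w)
I(J) = -48 + 12/(-4 - J) (I(J) = (6 + 6)*(-4 + 1/(-5 + (1 - J))) = 12*(-4 + 1/(-4 - J)) = -48 + 12/(-4 - J))
P(x) = -9 + x (P(x) = x - 9 = -9 + x)
√((1*3)*I(3) + P(-7)) = √((1*3)*(12*(-17 - 4*3)/(4 + 3)) + (-9 - 7)) = √(3*(12*(-17 - 12)/7) - 16) = √(3*(12*(⅐)*(-29)) - 16) = √(3*(-348/7) - 16) = √(-1044/7 - 16) = √(-1156/7) = 34*I*√7/7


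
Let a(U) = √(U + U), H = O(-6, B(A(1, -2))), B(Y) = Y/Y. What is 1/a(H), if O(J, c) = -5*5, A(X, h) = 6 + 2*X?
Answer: -I*√2/10 ≈ -0.14142*I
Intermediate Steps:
B(Y) = 1
O(J, c) = -25
H = -25
a(U) = √2*√U (a(U) = √(2*U) = √2*√U)
1/a(H) = 1/(√2*√(-25)) = 1/(√2*(5*I)) = 1/(5*I*√2) = -I*√2/10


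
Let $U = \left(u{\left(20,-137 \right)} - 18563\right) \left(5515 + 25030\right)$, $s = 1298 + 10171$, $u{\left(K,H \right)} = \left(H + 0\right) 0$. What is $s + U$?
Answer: $-566995366$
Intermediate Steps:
$u{\left(K,H \right)} = 0$ ($u{\left(K,H \right)} = H 0 = 0$)
$s = 11469$
$U = -567006835$ ($U = \left(0 - 18563\right) \left(5515 + 25030\right) = \left(-18563\right) 30545 = -567006835$)
$s + U = 11469 - 567006835 = -566995366$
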